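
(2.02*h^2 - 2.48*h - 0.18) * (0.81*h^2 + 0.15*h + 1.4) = 1.6362*h^4 - 1.7058*h^3 + 2.3102*h^2 - 3.499*h - 0.252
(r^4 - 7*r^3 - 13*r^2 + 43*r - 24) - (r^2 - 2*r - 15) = r^4 - 7*r^3 - 14*r^2 + 45*r - 9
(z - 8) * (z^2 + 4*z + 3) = z^3 - 4*z^2 - 29*z - 24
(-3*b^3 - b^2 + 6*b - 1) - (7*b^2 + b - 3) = -3*b^3 - 8*b^2 + 5*b + 2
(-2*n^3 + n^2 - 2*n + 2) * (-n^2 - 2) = 2*n^5 - n^4 + 6*n^3 - 4*n^2 + 4*n - 4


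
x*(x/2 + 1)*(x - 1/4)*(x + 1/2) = x^4/2 + 9*x^3/8 + 3*x^2/16 - x/8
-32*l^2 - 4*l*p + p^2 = (-8*l + p)*(4*l + p)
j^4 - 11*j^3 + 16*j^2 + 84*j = j*(j - 7)*(j - 6)*(j + 2)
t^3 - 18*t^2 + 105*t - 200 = (t - 8)*(t - 5)^2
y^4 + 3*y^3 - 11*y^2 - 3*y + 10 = (y - 2)*(y - 1)*(y + 1)*(y + 5)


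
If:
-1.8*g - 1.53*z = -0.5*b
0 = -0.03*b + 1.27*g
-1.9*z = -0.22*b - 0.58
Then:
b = 1.67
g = 0.04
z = 0.50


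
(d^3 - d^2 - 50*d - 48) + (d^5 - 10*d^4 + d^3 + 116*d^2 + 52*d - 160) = d^5 - 10*d^4 + 2*d^3 + 115*d^2 + 2*d - 208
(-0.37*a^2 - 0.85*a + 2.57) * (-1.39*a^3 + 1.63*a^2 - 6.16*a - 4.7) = 0.5143*a^5 + 0.5784*a^4 - 2.6786*a^3 + 11.1641*a^2 - 11.8362*a - 12.079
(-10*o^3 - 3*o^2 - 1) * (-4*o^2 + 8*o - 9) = 40*o^5 - 68*o^4 + 66*o^3 + 31*o^2 - 8*o + 9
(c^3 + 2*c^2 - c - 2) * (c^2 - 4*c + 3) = c^5 - 2*c^4 - 6*c^3 + 8*c^2 + 5*c - 6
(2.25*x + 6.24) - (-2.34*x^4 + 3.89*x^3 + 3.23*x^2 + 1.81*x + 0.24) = 2.34*x^4 - 3.89*x^3 - 3.23*x^2 + 0.44*x + 6.0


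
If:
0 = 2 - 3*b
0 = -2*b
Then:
No Solution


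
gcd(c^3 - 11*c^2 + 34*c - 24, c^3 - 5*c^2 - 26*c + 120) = c^2 - 10*c + 24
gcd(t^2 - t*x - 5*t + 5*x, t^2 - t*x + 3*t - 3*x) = -t + x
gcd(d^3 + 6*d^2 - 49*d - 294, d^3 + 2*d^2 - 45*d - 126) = d^2 - d - 42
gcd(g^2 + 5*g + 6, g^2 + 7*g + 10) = g + 2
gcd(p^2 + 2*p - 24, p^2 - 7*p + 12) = p - 4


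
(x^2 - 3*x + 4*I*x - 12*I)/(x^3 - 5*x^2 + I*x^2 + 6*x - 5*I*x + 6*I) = (x + 4*I)/(x^2 + x*(-2 + I) - 2*I)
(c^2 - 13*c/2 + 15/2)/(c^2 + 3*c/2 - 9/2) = (c - 5)/(c + 3)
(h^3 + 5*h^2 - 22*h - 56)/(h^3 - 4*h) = (h^2 + 3*h - 28)/(h*(h - 2))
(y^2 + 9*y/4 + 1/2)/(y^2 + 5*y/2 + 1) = (4*y + 1)/(2*(2*y + 1))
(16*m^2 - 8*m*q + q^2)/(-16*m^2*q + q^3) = (-4*m + q)/(q*(4*m + q))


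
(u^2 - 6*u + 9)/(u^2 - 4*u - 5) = (-u^2 + 6*u - 9)/(-u^2 + 4*u + 5)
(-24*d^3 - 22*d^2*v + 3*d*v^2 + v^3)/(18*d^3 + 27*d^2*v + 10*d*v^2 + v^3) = (-4*d + v)/(3*d + v)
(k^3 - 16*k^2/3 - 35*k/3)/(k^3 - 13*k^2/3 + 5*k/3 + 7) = k*(3*k^2 - 16*k - 35)/(3*k^3 - 13*k^2 + 5*k + 21)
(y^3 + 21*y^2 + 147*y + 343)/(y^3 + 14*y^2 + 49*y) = (y + 7)/y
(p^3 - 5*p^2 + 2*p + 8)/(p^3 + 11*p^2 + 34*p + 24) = (p^2 - 6*p + 8)/(p^2 + 10*p + 24)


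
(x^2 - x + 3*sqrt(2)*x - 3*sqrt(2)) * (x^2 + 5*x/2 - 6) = x^4 + 3*x^3/2 + 3*sqrt(2)*x^3 - 17*x^2/2 + 9*sqrt(2)*x^2/2 - 51*sqrt(2)*x/2 + 6*x + 18*sqrt(2)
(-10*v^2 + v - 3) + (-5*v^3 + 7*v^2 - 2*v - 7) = -5*v^3 - 3*v^2 - v - 10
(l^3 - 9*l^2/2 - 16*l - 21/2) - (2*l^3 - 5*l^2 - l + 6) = -l^3 + l^2/2 - 15*l - 33/2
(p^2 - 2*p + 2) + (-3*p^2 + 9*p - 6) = -2*p^2 + 7*p - 4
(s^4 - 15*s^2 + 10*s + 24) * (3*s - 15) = 3*s^5 - 15*s^4 - 45*s^3 + 255*s^2 - 78*s - 360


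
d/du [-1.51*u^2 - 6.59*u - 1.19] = -3.02*u - 6.59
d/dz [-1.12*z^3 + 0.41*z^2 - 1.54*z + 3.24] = -3.36*z^2 + 0.82*z - 1.54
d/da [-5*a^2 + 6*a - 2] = 6 - 10*a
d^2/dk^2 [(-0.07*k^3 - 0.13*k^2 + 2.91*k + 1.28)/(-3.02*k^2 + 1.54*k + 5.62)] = (-49.16336*k^3 - 53.171184*k^2 - 247.354512*k + 9.06224000000001)/(27.543608*k^6 - 42.136248*k^5 - 132.283248*k^4 + 153.172712*k^3 + 246.169488*k^2 - 145.919928*k - 177.504328)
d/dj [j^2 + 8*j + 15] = 2*j + 8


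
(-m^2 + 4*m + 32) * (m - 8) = -m^3 + 12*m^2 - 256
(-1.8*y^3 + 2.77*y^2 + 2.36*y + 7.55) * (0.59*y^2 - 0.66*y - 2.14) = -1.062*y^5 + 2.8223*y^4 + 3.4162*y^3 - 3.0309*y^2 - 10.0334*y - 16.157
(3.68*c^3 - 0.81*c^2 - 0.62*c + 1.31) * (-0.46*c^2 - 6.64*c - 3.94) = -1.6928*c^5 - 24.0626*c^4 - 8.8356*c^3 + 6.7056*c^2 - 6.2556*c - 5.1614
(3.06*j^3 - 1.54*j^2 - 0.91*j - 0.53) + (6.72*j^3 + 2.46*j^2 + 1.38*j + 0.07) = 9.78*j^3 + 0.92*j^2 + 0.47*j - 0.46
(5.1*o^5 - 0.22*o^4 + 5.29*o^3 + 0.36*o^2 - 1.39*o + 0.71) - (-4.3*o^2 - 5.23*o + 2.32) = 5.1*o^5 - 0.22*o^4 + 5.29*o^3 + 4.66*o^2 + 3.84*o - 1.61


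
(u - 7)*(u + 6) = u^2 - u - 42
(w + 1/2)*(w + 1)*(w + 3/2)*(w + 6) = w^4 + 9*w^3 + 83*w^2/4 + 69*w/4 + 9/2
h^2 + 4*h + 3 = (h + 1)*(h + 3)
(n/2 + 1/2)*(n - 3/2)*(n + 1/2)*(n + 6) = n^4/2 + 3*n^3 - 7*n^2/8 - 45*n/8 - 9/4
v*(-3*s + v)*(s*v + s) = -3*s^2*v^2 - 3*s^2*v + s*v^3 + s*v^2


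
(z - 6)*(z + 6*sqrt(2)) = z^2 - 6*z + 6*sqrt(2)*z - 36*sqrt(2)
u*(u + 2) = u^2 + 2*u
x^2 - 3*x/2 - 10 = (x - 4)*(x + 5/2)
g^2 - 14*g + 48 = (g - 8)*(g - 6)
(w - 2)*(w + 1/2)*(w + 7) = w^3 + 11*w^2/2 - 23*w/2 - 7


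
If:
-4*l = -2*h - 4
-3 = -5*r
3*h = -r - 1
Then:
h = -8/15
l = 11/15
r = 3/5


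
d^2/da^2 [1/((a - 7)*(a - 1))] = 2*((a - 7)^2 + (a - 7)*(a - 1) + (a - 1)^2)/((a - 7)^3*(a - 1)^3)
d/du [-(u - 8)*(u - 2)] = 10 - 2*u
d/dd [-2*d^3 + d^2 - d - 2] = -6*d^2 + 2*d - 1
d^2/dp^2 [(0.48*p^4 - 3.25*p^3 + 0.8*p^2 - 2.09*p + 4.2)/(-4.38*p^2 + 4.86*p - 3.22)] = (-18.417024*p^6 + 61.3059839999999*p^5 - 108.642816*p^4 + 228.171768*p^3 - 780.630984*p^2 + 561.752016*p - 31.110184)/(84.027672*p^6 - 279.708552*p^5 + 495.682848*p^4 - 526.052232*p^3 + 364.406112*p^2 - 151.171272*p + 33.386248)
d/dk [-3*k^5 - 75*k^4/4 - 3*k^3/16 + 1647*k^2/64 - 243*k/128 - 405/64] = -15*k^4 - 75*k^3 - 9*k^2/16 + 1647*k/32 - 243/128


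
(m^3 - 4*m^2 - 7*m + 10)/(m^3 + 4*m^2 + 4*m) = (m^2 - 6*m + 5)/(m*(m + 2))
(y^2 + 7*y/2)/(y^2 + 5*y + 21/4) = 2*y/(2*y + 3)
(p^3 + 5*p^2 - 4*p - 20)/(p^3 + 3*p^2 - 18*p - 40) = (p - 2)/(p - 4)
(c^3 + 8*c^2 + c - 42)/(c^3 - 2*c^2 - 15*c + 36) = (c^3 + 8*c^2 + c - 42)/(c^3 - 2*c^2 - 15*c + 36)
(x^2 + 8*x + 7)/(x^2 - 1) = (x + 7)/(x - 1)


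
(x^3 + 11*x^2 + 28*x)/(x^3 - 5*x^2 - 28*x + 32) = x*(x + 7)/(x^2 - 9*x + 8)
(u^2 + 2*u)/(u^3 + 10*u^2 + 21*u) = (u + 2)/(u^2 + 10*u + 21)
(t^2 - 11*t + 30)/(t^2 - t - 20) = (t - 6)/(t + 4)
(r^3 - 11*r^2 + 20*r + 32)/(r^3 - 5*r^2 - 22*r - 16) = (r - 4)/(r + 2)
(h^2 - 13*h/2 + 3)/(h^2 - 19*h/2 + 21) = (2*h - 1)/(2*h - 7)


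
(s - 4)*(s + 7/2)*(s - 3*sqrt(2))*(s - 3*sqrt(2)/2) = s^4 - 9*sqrt(2)*s^3/2 - s^3/2 - 5*s^2 + 9*sqrt(2)*s^2/4 - 9*s/2 + 63*sqrt(2)*s - 126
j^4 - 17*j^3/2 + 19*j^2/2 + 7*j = j*(j - 7)*(j - 2)*(j + 1/2)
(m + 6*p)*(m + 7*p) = m^2 + 13*m*p + 42*p^2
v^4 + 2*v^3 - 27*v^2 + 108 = (v - 3)^2*(v + 2)*(v + 6)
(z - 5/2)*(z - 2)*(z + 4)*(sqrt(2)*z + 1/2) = sqrt(2)*z^4 - sqrt(2)*z^3/2 + z^3/2 - 13*sqrt(2)*z^2 - z^2/4 - 13*z/2 + 20*sqrt(2)*z + 10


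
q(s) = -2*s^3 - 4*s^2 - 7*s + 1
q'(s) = -6*s^2 - 8*s - 7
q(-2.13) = 17.09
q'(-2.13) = -17.18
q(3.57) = -165.97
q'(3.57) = -112.03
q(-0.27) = 2.64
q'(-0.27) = -5.28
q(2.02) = -45.95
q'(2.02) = -47.64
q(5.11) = -406.08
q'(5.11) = -204.55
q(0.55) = -4.39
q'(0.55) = -13.22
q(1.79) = -35.82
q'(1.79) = -40.54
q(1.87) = -39.16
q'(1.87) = -42.94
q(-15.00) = 5956.00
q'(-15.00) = -1237.00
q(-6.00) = 331.00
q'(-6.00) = -175.00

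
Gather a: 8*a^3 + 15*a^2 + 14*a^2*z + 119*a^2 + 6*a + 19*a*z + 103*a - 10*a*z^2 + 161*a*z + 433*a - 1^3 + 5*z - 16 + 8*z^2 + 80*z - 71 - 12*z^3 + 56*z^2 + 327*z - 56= 8*a^3 + a^2*(14*z + 134) + a*(-10*z^2 + 180*z + 542) - 12*z^3 + 64*z^2 + 412*z - 144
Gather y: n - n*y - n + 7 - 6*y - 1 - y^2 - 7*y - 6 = -y^2 + y*(-n - 13)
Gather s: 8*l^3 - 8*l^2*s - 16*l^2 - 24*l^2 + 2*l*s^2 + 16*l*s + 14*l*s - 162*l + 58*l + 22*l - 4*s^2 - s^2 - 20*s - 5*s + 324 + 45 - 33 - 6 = 8*l^3 - 40*l^2 - 82*l + s^2*(2*l - 5) + s*(-8*l^2 + 30*l - 25) + 330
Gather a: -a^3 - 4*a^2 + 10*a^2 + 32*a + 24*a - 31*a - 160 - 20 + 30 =-a^3 + 6*a^2 + 25*a - 150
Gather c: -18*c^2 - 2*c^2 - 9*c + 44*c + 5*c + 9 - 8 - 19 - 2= -20*c^2 + 40*c - 20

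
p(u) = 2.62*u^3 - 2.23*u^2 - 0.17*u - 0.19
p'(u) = 7.86*u^2 - 4.46*u - 0.17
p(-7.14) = -1066.33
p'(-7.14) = 432.37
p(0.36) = -0.42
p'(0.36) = -0.76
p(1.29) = 1.50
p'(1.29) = 7.16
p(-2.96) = -87.17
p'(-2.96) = 81.90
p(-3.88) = -186.14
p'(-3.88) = 135.46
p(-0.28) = -0.37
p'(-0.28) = 1.70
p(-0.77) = -2.58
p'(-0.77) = 7.92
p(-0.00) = -0.19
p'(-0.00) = -0.17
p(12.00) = 4204.01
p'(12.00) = 1078.15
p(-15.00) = -9341.89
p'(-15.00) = 1835.23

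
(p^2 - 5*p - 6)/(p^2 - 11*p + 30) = (p + 1)/(p - 5)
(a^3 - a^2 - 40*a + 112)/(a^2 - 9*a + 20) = (a^2 + 3*a - 28)/(a - 5)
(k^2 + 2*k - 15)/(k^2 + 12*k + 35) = (k - 3)/(k + 7)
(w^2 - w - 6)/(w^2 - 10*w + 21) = (w + 2)/(w - 7)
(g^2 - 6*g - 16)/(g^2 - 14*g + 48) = (g + 2)/(g - 6)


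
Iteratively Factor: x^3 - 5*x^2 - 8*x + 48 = (x - 4)*(x^2 - x - 12) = (x - 4)*(x + 3)*(x - 4)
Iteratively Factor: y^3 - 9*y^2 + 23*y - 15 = (y - 3)*(y^2 - 6*y + 5) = (y - 3)*(y - 1)*(y - 5)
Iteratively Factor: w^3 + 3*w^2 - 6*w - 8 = (w - 2)*(w^2 + 5*w + 4) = (w - 2)*(w + 4)*(w + 1)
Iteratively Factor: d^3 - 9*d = (d - 3)*(d^2 + 3*d) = (d - 3)*(d + 3)*(d)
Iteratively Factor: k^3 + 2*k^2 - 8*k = (k - 2)*(k^2 + 4*k) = (k - 2)*(k + 4)*(k)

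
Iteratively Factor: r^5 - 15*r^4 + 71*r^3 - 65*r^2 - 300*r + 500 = (r - 2)*(r^4 - 13*r^3 + 45*r^2 + 25*r - 250) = (r - 5)*(r - 2)*(r^3 - 8*r^2 + 5*r + 50) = (r - 5)^2*(r - 2)*(r^2 - 3*r - 10) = (r - 5)^3*(r - 2)*(r + 2)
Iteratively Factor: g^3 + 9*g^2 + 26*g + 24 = (g + 4)*(g^2 + 5*g + 6) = (g + 2)*(g + 4)*(g + 3)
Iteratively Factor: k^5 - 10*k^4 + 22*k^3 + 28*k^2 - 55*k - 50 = (k - 2)*(k^4 - 8*k^3 + 6*k^2 + 40*k + 25) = (k - 5)*(k - 2)*(k^3 - 3*k^2 - 9*k - 5) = (k - 5)^2*(k - 2)*(k^2 + 2*k + 1) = (k - 5)^2*(k - 2)*(k + 1)*(k + 1)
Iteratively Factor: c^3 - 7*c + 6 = (c - 2)*(c^2 + 2*c - 3) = (c - 2)*(c - 1)*(c + 3)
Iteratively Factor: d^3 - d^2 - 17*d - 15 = (d + 1)*(d^2 - 2*d - 15) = (d - 5)*(d + 1)*(d + 3)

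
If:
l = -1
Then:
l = -1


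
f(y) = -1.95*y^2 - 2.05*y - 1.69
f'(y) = -3.9*y - 2.05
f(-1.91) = -4.89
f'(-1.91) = 5.40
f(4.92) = -58.98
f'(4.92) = -21.24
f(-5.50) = -49.40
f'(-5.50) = 19.40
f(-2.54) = -9.06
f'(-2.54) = 7.86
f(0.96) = -5.46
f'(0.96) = -5.79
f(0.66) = -3.89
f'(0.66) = -4.62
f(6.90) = -108.67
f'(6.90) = -28.96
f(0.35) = -2.65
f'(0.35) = -3.42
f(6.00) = -84.19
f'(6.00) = -25.45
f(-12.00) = -257.89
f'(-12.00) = 44.75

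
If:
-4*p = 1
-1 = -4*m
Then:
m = 1/4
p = -1/4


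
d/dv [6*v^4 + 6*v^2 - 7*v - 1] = 24*v^3 + 12*v - 7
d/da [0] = 0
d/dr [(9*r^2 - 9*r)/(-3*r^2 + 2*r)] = -9/(9*r^2 - 12*r + 4)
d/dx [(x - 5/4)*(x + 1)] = 2*x - 1/4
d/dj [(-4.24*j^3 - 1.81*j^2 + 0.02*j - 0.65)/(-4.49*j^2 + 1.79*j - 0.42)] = (19.0376*j^4 - 15.1792*j^3 + 2.1923*j^2 - 4.3166*j + 1.1551)/(20.1601*j^4 - 16.0742*j^3 + 6.9757*j^2 - 1.5036*j + 0.1764)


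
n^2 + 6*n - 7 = (n - 1)*(n + 7)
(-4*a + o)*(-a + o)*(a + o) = 4*a^3 - a^2*o - 4*a*o^2 + o^3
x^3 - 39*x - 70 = (x - 7)*(x + 2)*(x + 5)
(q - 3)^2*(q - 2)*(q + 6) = q^4 - 2*q^3 - 27*q^2 + 108*q - 108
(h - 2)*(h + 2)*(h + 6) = h^3 + 6*h^2 - 4*h - 24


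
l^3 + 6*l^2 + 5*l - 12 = (l - 1)*(l + 3)*(l + 4)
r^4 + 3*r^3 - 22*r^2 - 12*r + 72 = (r - 3)*(r - 2)*(r + 2)*(r + 6)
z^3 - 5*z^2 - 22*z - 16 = (z - 8)*(z + 1)*(z + 2)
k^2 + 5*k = k*(k + 5)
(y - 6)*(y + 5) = y^2 - y - 30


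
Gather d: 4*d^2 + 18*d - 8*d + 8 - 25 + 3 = 4*d^2 + 10*d - 14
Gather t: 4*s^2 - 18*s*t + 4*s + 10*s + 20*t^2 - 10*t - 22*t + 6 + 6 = 4*s^2 + 14*s + 20*t^2 + t*(-18*s - 32) + 12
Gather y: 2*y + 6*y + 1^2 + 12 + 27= 8*y + 40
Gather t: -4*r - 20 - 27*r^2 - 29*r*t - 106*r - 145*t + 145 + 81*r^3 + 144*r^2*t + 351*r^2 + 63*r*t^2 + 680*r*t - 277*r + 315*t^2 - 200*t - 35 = 81*r^3 + 324*r^2 - 387*r + t^2*(63*r + 315) + t*(144*r^2 + 651*r - 345) + 90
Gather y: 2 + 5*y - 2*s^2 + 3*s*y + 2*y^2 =-2*s^2 + 2*y^2 + y*(3*s + 5) + 2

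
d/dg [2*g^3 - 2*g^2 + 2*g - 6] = 6*g^2 - 4*g + 2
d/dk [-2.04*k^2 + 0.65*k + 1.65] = 0.65 - 4.08*k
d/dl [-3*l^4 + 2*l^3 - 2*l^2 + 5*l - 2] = -12*l^3 + 6*l^2 - 4*l + 5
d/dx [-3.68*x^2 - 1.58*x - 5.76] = -7.36*x - 1.58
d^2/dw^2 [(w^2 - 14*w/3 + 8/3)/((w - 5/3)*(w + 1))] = 2*(-108*w^3 + 351*w^2 - 774*w + 367)/(27*w^6 - 54*w^5 - 99*w^4 + 172*w^3 + 165*w^2 - 150*w - 125)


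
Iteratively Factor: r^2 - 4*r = (r - 4)*(r)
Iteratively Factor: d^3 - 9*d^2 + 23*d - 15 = (d - 5)*(d^2 - 4*d + 3) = (d - 5)*(d - 1)*(d - 3)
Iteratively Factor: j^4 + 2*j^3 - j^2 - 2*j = (j)*(j^3 + 2*j^2 - j - 2) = j*(j + 1)*(j^2 + j - 2) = j*(j - 1)*(j + 1)*(j + 2)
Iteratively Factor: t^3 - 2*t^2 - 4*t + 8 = (t + 2)*(t^2 - 4*t + 4) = (t - 2)*(t + 2)*(t - 2)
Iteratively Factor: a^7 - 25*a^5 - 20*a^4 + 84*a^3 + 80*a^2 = (a)*(a^6 - 25*a^4 - 20*a^3 + 84*a^2 + 80*a) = a*(a - 5)*(a^5 + 5*a^4 - 20*a^2 - 16*a) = a*(a - 5)*(a + 2)*(a^4 + 3*a^3 - 6*a^2 - 8*a) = a*(a - 5)*(a + 2)*(a + 4)*(a^3 - a^2 - 2*a) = a^2*(a - 5)*(a + 2)*(a + 4)*(a^2 - a - 2) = a^2*(a - 5)*(a + 1)*(a + 2)*(a + 4)*(a - 2)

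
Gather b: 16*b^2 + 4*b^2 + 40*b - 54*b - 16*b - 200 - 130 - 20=20*b^2 - 30*b - 350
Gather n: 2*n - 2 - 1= 2*n - 3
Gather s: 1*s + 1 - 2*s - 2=-s - 1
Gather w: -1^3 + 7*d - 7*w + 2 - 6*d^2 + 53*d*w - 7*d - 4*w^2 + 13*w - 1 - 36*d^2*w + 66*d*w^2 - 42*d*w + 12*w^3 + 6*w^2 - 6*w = -6*d^2 + 12*w^3 + w^2*(66*d + 2) + w*(-36*d^2 + 11*d)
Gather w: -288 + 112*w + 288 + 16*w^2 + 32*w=16*w^2 + 144*w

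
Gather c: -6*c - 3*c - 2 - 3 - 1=-9*c - 6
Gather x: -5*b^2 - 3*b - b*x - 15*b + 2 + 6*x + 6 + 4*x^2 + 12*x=-5*b^2 - 18*b + 4*x^2 + x*(18 - b) + 8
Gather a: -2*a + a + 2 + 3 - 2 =3 - a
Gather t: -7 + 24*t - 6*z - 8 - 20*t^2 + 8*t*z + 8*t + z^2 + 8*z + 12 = -20*t^2 + t*(8*z + 32) + z^2 + 2*z - 3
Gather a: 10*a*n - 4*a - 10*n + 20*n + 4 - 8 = a*(10*n - 4) + 10*n - 4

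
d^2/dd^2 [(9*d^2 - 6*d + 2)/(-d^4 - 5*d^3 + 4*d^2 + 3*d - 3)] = 2*(-27*d^8 - 99*d^7 - 41*d^6 + 66*d^5 - 615*d^4 + 1391*d^3 - 834*d^2 + 234*d - 69)/(d^12 + 15*d^11 + 63*d^10 - 4*d^9 - 333*d^8 + 177*d^7 + 476*d^6 - 423*d^5 - 207*d^4 + 324*d^3 - 27*d^2 - 81*d + 27)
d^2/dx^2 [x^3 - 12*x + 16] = 6*x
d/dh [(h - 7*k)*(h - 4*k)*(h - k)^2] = 4*h^3 - 39*h^2*k + 102*h*k^2 - 67*k^3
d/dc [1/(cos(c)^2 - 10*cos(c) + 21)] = 2*(cos(c) - 5)*sin(c)/(cos(c)^2 - 10*cos(c) + 21)^2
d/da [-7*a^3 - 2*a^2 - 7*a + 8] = -21*a^2 - 4*a - 7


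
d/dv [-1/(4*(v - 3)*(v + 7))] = (v + 2)/(2*(v - 3)^2*(v + 7)^2)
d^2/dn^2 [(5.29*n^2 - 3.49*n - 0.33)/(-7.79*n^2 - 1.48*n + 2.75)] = (545.553954*n^3 - 559.795632*n^2 + 471.414966*n - 36.018136)/(472.729139*n^6 + 269.437404*n^5 - 449.454177*n^4 - 186.990008*n^3 + 158.664825*n^2 + 33.5775*n - 20.796875)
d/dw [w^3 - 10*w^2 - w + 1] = 3*w^2 - 20*w - 1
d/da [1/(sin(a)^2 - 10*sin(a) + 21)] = 2*(5 - sin(a))*cos(a)/(sin(a)^2 - 10*sin(a) + 21)^2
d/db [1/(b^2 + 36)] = -2*b/(b^2 + 36)^2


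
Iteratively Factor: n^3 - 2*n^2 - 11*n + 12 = (n - 1)*(n^2 - n - 12) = (n - 4)*(n - 1)*(n + 3)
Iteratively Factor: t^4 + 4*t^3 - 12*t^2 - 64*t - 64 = (t + 2)*(t^3 + 2*t^2 - 16*t - 32) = (t + 2)^2*(t^2 - 16) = (t - 4)*(t + 2)^2*(t + 4)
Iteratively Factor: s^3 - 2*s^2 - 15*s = (s)*(s^2 - 2*s - 15) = s*(s - 5)*(s + 3)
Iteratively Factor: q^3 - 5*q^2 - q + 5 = (q + 1)*(q^2 - 6*q + 5) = (q - 5)*(q + 1)*(q - 1)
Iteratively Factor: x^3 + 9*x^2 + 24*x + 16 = (x + 4)*(x^2 + 5*x + 4) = (x + 4)^2*(x + 1)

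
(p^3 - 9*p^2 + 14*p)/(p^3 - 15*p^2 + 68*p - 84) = p/(p - 6)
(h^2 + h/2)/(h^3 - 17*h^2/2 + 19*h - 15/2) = h*(2*h + 1)/(2*h^3 - 17*h^2 + 38*h - 15)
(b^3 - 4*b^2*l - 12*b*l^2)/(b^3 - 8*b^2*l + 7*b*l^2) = (b^2 - 4*b*l - 12*l^2)/(b^2 - 8*b*l + 7*l^2)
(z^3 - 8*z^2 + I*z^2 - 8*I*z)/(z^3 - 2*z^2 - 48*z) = (z + I)/(z + 6)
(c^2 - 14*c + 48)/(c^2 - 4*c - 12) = (c - 8)/(c + 2)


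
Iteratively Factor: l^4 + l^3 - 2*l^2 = (l)*(l^3 + l^2 - 2*l) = l^2*(l^2 + l - 2) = l^2*(l - 1)*(l + 2)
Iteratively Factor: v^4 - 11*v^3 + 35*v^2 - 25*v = (v - 5)*(v^3 - 6*v^2 + 5*v) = v*(v - 5)*(v^2 - 6*v + 5) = v*(v - 5)*(v - 1)*(v - 5)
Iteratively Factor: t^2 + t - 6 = (t + 3)*(t - 2)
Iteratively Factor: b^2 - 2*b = (b)*(b - 2)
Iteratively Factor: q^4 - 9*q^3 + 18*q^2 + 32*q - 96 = (q - 4)*(q^3 - 5*q^2 - 2*q + 24) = (q - 4)^2*(q^2 - q - 6) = (q - 4)^2*(q - 3)*(q + 2)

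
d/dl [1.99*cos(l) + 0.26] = -1.99*sin(l)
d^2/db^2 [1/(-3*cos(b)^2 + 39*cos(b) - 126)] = (4*sin(b)^4/3 - sin(b)^2 + 793*cos(b)/4 - 13*cos(3*b)/4 - 85)/((cos(b) - 7)^3*(cos(b) - 6)^3)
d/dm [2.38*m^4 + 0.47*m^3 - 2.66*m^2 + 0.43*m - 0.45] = 9.52*m^3 + 1.41*m^2 - 5.32*m + 0.43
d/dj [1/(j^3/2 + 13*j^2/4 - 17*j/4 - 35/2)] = 4*(-6*j^2 - 26*j + 17)/(2*j^3 + 13*j^2 - 17*j - 70)^2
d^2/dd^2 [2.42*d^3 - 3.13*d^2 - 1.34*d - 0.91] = 14.52*d - 6.26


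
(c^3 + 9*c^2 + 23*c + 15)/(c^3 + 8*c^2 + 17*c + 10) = (c + 3)/(c + 2)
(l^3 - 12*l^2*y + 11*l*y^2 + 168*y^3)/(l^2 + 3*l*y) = l - 15*y + 56*y^2/l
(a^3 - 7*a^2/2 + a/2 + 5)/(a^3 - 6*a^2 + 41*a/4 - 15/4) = 2*(a^2 - a - 2)/(2*a^2 - 7*a + 3)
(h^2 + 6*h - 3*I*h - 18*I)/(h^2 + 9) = (h + 6)/(h + 3*I)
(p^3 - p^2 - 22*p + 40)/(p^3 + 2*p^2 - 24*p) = (p^2 + 3*p - 10)/(p*(p + 6))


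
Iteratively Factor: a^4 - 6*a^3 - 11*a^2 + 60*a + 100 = (a + 2)*(a^3 - 8*a^2 + 5*a + 50) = (a + 2)^2*(a^2 - 10*a + 25) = (a - 5)*(a + 2)^2*(a - 5)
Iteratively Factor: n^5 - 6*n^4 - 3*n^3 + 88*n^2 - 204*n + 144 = (n - 2)*(n^4 - 4*n^3 - 11*n^2 + 66*n - 72) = (n - 3)*(n - 2)*(n^3 - n^2 - 14*n + 24) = (n - 3)*(n - 2)*(n + 4)*(n^2 - 5*n + 6) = (n - 3)*(n - 2)^2*(n + 4)*(n - 3)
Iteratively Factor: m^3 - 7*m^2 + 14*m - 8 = (m - 1)*(m^2 - 6*m + 8) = (m - 4)*(m - 1)*(m - 2)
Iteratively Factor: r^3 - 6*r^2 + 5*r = (r - 5)*(r^2 - r) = r*(r - 5)*(r - 1)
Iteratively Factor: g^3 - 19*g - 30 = (g - 5)*(g^2 + 5*g + 6) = (g - 5)*(g + 2)*(g + 3)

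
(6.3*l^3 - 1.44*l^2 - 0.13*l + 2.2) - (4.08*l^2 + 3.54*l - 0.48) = 6.3*l^3 - 5.52*l^2 - 3.67*l + 2.68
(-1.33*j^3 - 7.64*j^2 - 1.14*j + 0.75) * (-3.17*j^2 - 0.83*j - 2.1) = 4.2161*j^5 + 25.3227*j^4 + 12.748*j^3 + 14.6127*j^2 + 1.7715*j - 1.575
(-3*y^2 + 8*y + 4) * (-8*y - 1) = 24*y^3 - 61*y^2 - 40*y - 4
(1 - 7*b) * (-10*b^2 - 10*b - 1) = 70*b^3 + 60*b^2 - 3*b - 1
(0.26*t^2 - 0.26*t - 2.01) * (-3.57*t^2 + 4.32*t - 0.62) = -0.9282*t^4 + 2.0514*t^3 + 5.8913*t^2 - 8.522*t + 1.2462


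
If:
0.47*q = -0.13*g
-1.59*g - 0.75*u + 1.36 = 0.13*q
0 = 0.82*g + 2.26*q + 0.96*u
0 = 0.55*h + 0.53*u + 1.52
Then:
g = 0.97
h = -2.57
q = -0.27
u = -0.20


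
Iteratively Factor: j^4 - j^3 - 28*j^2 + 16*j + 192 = (j + 4)*(j^3 - 5*j^2 - 8*j + 48) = (j - 4)*(j + 4)*(j^2 - j - 12) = (j - 4)*(j + 3)*(j + 4)*(j - 4)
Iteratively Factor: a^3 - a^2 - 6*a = (a + 2)*(a^2 - 3*a) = (a - 3)*(a + 2)*(a)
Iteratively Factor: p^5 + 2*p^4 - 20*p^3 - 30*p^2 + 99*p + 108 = (p + 3)*(p^4 - p^3 - 17*p^2 + 21*p + 36) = (p - 3)*(p + 3)*(p^3 + 2*p^2 - 11*p - 12) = (p - 3)*(p + 3)*(p + 4)*(p^2 - 2*p - 3) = (p - 3)^2*(p + 3)*(p + 4)*(p + 1)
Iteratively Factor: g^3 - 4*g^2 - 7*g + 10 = (g + 2)*(g^2 - 6*g + 5) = (g - 1)*(g + 2)*(g - 5)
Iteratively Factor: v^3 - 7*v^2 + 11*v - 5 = (v - 1)*(v^2 - 6*v + 5) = (v - 1)^2*(v - 5)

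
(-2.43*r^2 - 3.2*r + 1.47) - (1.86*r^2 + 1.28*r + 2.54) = -4.29*r^2 - 4.48*r - 1.07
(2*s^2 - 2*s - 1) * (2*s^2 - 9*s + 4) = 4*s^4 - 22*s^3 + 24*s^2 + s - 4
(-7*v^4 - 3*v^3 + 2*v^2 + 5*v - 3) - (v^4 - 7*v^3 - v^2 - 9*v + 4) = -8*v^4 + 4*v^3 + 3*v^2 + 14*v - 7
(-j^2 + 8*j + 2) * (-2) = 2*j^2 - 16*j - 4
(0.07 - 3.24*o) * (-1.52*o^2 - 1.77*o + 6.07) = 4.9248*o^3 + 5.6284*o^2 - 19.7907*o + 0.4249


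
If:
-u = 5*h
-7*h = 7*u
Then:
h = 0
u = 0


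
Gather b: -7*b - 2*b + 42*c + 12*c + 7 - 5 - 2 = -9*b + 54*c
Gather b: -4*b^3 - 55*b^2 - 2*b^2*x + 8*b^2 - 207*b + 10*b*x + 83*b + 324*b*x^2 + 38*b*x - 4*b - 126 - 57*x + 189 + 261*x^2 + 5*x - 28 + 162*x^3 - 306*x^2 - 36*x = -4*b^3 + b^2*(-2*x - 47) + b*(324*x^2 + 48*x - 128) + 162*x^3 - 45*x^2 - 88*x + 35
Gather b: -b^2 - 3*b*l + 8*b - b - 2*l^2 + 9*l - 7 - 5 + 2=-b^2 + b*(7 - 3*l) - 2*l^2 + 9*l - 10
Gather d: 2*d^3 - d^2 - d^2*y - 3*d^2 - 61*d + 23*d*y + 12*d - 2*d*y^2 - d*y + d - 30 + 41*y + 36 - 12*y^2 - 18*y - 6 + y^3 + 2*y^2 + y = 2*d^3 + d^2*(-y - 4) + d*(-2*y^2 + 22*y - 48) + y^3 - 10*y^2 + 24*y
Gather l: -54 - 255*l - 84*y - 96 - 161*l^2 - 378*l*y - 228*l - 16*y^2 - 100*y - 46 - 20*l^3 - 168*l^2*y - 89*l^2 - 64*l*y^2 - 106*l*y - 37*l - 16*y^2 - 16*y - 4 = -20*l^3 + l^2*(-168*y - 250) + l*(-64*y^2 - 484*y - 520) - 32*y^2 - 200*y - 200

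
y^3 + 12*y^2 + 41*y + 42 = (y + 2)*(y + 3)*(y + 7)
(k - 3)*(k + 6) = k^2 + 3*k - 18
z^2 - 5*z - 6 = (z - 6)*(z + 1)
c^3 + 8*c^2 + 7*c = c*(c + 1)*(c + 7)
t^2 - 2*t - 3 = (t - 3)*(t + 1)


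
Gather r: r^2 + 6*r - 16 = r^2 + 6*r - 16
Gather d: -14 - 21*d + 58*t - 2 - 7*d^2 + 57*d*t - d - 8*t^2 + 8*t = -7*d^2 + d*(57*t - 22) - 8*t^2 + 66*t - 16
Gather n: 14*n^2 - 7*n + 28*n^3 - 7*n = 28*n^3 + 14*n^2 - 14*n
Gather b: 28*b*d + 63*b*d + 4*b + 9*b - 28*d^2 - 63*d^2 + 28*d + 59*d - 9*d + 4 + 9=b*(91*d + 13) - 91*d^2 + 78*d + 13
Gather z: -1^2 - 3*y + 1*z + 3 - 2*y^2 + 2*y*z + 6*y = -2*y^2 + 3*y + z*(2*y + 1) + 2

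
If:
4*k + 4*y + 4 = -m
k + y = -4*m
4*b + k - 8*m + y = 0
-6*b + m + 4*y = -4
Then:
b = 4/5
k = -6/5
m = 4/15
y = 2/15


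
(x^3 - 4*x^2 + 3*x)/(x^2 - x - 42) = x*(-x^2 + 4*x - 3)/(-x^2 + x + 42)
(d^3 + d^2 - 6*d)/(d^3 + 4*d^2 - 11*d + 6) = d*(d^2 + d - 6)/(d^3 + 4*d^2 - 11*d + 6)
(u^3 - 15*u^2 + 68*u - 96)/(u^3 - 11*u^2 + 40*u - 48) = (u - 8)/(u - 4)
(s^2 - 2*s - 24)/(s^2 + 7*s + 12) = (s - 6)/(s + 3)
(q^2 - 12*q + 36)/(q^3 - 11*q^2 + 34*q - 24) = (q - 6)/(q^2 - 5*q + 4)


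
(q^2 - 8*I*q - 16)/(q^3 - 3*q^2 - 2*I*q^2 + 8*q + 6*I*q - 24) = (q - 4*I)/(q^2 + q*(-3 + 2*I) - 6*I)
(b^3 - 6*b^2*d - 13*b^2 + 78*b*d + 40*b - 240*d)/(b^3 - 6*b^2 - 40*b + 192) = (b^2 - 6*b*d - 5*b + 30*d)/(b^2 + 2*b - 24)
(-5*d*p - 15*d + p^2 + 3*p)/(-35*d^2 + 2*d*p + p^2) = (p + 3)/(7*d + p)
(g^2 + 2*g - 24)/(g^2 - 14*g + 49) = (g^2 + 2*g - 24)/(g^2 - 14*g + 49)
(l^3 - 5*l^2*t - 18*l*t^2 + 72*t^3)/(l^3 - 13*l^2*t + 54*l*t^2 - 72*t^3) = (-l - 4*t)/(-l + 4*t)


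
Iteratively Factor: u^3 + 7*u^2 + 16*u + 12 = (u + 3)*(u^2 + 4*u + 4) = (u + 2)*(u + 3)*(u + 2)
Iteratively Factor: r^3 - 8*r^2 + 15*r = (r)*(r^2 - 8*r + 15) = r*(r - 5)*(r - 3)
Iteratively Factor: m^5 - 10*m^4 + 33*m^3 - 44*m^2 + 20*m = (m)*(m^4 - 10*m^3 + 33*m^2 - 44*m + 20) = m*(m - 2)*(m^3 - 8*m^2 + 17*m - 10) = m*(m - 5)*(m - 2)*(m^2 - 3*m + 2) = m*(m - 5)*(m - 2)*(m - 1)*(m - 2)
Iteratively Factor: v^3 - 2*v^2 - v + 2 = (v - 1)*(v^2 - v - 2) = (v - 2)*(v - 1)*(v + 1)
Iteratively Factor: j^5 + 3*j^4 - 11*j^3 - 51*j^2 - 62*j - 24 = (j + 1)*(j^4 + 2*j^3 - 13*j^2 - 38*j - 24) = (j + 1)*(j + 3)*(j^3 - j^2 - 10*j - 8) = (j + 1)*(j + 2)*(j + 3)*(j^2 - 3*j - 4) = (j - 4)*(j + 1)*(j + 2)*(j + 3)*(j + 1)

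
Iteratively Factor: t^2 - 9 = (t + 3)*(t - 3)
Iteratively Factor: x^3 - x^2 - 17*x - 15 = (x - 5)*(x^2 + 4*x + 3) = (x - 5)*(x + 3)*(x + 1)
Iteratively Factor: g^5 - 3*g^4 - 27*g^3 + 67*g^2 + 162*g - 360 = (g - 5)*(g^4 + 2*g^3 - 17*g^2 - 18*g + 72) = (g - 5)*(g + 4)*(g^3 - 2*g^2 - 9*g + 18) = (g - 5)*(g - 3)*(g + 4)*(g^2 + g - 6) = (g - 5)*(g - 3)*(g - 2)*(g + 4)*(g + 3)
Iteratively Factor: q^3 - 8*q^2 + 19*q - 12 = (q - 4)*(q^2 - 4*q + 3) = (q - 4)*(q - 1)*(q - 3)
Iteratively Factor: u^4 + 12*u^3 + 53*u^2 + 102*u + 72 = (u + 3)*(u^3 + 9*u^2 + 26*u + 24) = (u + 3)^2*(u^2 + 6*u + 8) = (u + 3)^2*(u + 4)*(u + 2)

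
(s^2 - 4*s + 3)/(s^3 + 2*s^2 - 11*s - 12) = (s - 1)/(s^2 + 5*s + 4)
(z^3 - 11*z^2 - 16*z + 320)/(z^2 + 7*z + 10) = (z^2 - 16*z + 64)/(z + 2)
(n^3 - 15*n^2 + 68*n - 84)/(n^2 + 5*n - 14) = (n^2 - 13*n + 42)/(n + 7)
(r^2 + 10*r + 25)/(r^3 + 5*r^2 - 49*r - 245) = (r + 5)/(r^2 - 49)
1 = 1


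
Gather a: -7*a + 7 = 7 - 7*a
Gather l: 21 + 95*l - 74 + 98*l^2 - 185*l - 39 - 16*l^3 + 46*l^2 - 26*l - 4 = -16*l^3 + 144*l^2 - 116*l - 96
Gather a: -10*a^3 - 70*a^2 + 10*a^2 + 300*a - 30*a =-10*a^3 - 60*a^2 + 270*a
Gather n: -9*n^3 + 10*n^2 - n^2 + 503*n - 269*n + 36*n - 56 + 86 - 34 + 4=-9*n^3 + 9*n^2 + 270*n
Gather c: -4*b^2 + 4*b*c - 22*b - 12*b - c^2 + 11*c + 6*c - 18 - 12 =-4*b^2 - 34*b - c^2 + c*(4*b + 17) - 30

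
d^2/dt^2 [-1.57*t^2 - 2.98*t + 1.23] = -3.14000000000000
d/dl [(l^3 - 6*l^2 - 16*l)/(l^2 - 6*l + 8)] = (l^4 - 12*l^3 + 76*l^2 - 96*l - 128)/(l^4 - 12*l^3 + 52*l^2 - 96*l + 64)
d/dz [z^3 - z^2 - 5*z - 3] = 3*z^2 - 2*z - 5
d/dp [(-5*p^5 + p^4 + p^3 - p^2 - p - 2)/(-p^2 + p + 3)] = (15*p^6 - 22*p^5 - 73*p^4 + 14*p^3 + 7*p^2 - 10*p - 1)/(p^4 - 2*p^3 - 5*p^2 + 6*p + 9)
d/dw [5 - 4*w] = -4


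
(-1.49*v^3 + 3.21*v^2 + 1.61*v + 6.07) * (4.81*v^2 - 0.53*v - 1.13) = -7.1669*v^5 + 16.2298*v^4 + 7.7265*v^3 + 24.7161*v^2 - 5.0364*v - 6.8591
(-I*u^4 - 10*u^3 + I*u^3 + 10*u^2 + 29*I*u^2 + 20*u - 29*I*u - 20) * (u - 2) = -I*u^5 - 10*u^4 + 3*I*u^4 + 30*u^3 + 27*I*u^3 - 87*I*u^2 - 60*u + 58*I*u + 40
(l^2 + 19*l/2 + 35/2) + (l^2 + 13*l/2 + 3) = 2*l^2 + 16*l + 41/2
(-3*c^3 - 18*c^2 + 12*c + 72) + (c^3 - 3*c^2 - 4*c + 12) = -2*c^3 - 21*c^2 + 8*c + 84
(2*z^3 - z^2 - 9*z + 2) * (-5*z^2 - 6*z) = -10*z^5 - 7*z^4 + 51*z^3 + 44*z^2 - 12*z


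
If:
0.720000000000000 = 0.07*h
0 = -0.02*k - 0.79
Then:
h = 10.29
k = -39.50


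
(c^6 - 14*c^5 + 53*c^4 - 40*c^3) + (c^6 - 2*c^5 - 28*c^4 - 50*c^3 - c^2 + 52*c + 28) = 2*c^6 - 16*c^5 + 25*c^4 - 90*c^3 - c^2 + 52*c + 28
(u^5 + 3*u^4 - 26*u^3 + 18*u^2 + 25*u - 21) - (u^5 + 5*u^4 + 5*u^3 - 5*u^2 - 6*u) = -2*u^4 - 31*u^3 + 23*u^2 + 31*u - 21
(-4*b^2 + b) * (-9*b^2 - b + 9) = 36*b^4 - 5*b^3 - 37*b^2 + 9*b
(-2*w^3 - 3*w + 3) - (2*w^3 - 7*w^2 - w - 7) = -4*w^3 + 7*w^2 - 2*w + 10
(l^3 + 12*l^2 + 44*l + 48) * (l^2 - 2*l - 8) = l^5 + 10*l^4 + 12*l^3 - 136*l^2 - 448*l - 384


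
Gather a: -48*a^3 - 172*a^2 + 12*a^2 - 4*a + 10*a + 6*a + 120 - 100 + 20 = -48*a^3 - 160*a^2 + 12*a + 40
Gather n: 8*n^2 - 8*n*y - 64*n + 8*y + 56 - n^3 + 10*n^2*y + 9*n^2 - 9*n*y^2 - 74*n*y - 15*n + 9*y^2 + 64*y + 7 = -n^3 + n^2*(10*y + 17) + n*(-9*y^2 - 82*y - 79) + 9*y^2 + 72*y + 63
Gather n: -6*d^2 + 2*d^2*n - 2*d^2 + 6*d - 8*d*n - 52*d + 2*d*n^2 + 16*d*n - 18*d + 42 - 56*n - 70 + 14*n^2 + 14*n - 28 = -8*d^2 - 64*d + n^2*(2*d + 14) + n*(2*d^2 + 8*d - 42) - 56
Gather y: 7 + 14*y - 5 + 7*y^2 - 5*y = 7*y^2 + 9*y + 2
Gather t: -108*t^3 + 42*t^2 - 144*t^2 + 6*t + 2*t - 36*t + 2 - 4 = -108*t^3 - 102*t^2 - 28*t - 2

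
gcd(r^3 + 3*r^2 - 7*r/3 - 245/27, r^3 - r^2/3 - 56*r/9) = r + 7/3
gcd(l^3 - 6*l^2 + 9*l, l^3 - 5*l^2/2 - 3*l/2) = l^2 - 3*l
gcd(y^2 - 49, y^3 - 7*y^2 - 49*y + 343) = y^2 - 49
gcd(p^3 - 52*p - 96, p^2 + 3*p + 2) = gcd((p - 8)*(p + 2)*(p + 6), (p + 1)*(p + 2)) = p + 2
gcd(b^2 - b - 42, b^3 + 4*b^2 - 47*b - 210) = b^2 - b - 42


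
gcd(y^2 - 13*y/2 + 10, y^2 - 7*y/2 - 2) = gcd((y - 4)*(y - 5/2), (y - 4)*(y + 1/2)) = y - 4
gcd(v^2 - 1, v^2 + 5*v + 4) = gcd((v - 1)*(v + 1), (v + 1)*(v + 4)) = v + 1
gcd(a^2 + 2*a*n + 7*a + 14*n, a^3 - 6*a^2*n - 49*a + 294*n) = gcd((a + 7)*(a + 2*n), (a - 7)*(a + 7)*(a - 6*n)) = a + 7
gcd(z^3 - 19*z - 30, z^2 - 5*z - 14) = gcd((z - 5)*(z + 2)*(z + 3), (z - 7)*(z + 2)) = z + 2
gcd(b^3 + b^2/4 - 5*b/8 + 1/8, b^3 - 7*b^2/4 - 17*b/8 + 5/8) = b^2 + 3*b/4 - 1/4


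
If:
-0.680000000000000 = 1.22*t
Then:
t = -0.56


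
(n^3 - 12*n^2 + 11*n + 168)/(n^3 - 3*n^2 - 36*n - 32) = (n^2 - 4*n - 21)/(n^2 + 5*n + 4)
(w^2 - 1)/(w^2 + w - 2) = (w + 1)/(w + 2)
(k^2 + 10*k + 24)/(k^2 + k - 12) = (k + 6)/(k - 3)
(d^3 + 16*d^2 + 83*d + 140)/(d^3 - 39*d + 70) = (d^2 + 9*d + 20)/(d^2 - 7*d + 10)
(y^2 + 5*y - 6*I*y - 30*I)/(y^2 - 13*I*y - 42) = (y + 5)/(y - 7*I)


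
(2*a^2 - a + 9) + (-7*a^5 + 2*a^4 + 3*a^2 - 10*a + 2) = -7*a^5 + 2*a^4 + 5*a^2 - 11*a + 11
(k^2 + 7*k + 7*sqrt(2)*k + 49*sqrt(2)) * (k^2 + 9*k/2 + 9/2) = k^4 + 7*sqrt(2)*k^3 + 23*k^3/2 + 36*k^2 + 161*sqrt(2)*k^2/2 + 63*k/2 + 252*sqrt(2)*k + 441*sqrt(2)/2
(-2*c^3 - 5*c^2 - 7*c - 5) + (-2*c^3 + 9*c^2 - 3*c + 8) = -4*c^3 + 4*c^2 - 10*c + 3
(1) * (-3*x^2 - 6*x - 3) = -3*x^2 - 6*x - 3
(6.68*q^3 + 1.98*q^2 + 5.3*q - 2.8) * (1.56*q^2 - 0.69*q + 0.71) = 10.4208*q^5 - 1.5204*q^4 + 11.6446*q^3 - 6.6192*q^2 + 5.695*q - 1.988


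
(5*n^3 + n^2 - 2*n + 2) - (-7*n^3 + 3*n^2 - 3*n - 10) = 12*n^3 - 2*n^2 + n + 12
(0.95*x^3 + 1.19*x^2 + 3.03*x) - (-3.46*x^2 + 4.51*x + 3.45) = 0.95*x^3 + 4.65*x^2 - 1.48*x - 3.45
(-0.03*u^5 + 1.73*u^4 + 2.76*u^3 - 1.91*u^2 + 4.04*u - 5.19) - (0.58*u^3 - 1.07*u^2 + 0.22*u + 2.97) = -0.03*u^5 + 1.73*u^4 + 2.18*u^3 - 0.84*u^2 + 3.82*u - 8.16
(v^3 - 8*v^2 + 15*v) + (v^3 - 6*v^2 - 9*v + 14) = 2*v^3 - 14*v^2 + 6*v + 14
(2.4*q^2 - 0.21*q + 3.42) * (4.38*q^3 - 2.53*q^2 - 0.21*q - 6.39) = 10.512*q^5 - 6.9918*q^4 + 15.0069*q^3 - 23.9445*q^2 + 0.6237*q - 21.8538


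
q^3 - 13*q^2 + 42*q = q*(q - 7)*(q - 6)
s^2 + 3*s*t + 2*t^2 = (s + t)*(s + 2*t)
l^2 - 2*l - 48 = (l - 8)*(l + 6)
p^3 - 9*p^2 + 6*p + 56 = (p - 7)*(p - 4)*(p + 2)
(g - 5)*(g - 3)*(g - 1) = g^3 - 9*g^2 + 23*g - 15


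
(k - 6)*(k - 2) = k^2 - 8*k + 12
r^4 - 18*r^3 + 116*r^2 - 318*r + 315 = (r - 7)*(r - 5)*(r - 3)^2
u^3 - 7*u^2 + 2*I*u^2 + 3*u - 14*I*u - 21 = (u - 7)*(u - I)*(u + 3*I)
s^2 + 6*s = s*(s + 6)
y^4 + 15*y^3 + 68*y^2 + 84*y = y*(y + 2)*(y + 6)*(y + 7)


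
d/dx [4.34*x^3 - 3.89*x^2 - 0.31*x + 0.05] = 13.02*x^2 - 7.78*x - 0.31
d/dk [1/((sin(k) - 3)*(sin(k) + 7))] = -2*(sin(k) + 2)*cos(k)/((sin(k) - 3)^2*(sin(k) + 7)^2)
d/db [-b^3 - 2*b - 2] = -3*b^2 - 2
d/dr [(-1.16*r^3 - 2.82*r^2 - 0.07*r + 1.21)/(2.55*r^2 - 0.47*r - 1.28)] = (-2.958*r^4 + 1.0904*r^3 + 5.9583*r^2 + 1.0482*r + 0.6583)/(6.5025*r^4 - 2.397*r^3 - 6.3071*r^2 + 1.2032*r + 1.6384)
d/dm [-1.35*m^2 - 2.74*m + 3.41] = -2.7*m - 2.74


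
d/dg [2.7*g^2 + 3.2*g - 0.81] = 5.4*g + 3.2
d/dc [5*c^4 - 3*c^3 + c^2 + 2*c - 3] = 20*c^3 - 9*c^2 + 2*c + 2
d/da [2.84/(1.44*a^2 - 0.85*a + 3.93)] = (2.414 - 8.1792*a)/(1.44*a^2 - 0.85*a + 3.93)^2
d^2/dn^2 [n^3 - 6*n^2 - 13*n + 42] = 6*n - 12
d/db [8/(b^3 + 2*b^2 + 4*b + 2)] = 8*(-3*b^2 - 4*b - 4)/(b^3 + 2*b^2 + 4*b + 2)^2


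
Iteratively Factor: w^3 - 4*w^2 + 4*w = (w)*(w^2 - 4*w + 4) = w*(w - 2)*(w - 2)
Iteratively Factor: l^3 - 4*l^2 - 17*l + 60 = (l - 3)*(l^2 - l - 20) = (l - 5)*(l - 3)*(l + 4)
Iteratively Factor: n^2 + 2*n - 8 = (n + 4)*(n - 2)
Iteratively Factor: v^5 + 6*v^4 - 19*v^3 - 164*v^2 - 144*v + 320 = (v + 4)*(v^4 + 2*v^3 - 27*v^2 - 56*v + 80) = (v + 4)^2*(v^3 - 2*v^2 - 19*v + 20) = (v - 1)*(v + 4)^2*(v^2 - v - 20) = (v - 1)*(v + 4)^3*(v - 5)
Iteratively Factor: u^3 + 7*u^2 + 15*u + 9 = (u + 1)*(u^2 + 6*u + 9) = (u + 1)*(u + 3)*(u + 3)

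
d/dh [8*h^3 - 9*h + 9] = 24*h^2 - 9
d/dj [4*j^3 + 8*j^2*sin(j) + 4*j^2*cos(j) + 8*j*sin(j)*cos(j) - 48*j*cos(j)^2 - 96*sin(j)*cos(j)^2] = -4*j^2*sin(j) + 8*j^2*cos(j) + 12*j^2 + 16*j*sin(j) + 48*j*sin(2*j) + 8*j*cos(j) + 8*j*cos(2*j) + 4*sin(2*j) - 24*cos(j) - 24*cos(2*j) - 72*cos(3*j) - 24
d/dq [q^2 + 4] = 2*q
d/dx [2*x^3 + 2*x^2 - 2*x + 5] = 6*x^2 + 4*x - 2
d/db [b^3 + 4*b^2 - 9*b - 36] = 3*b^2 + 8*b - 9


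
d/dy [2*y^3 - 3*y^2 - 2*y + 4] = 6*y^2 - 6*y - 2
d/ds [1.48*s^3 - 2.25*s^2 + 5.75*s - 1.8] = 4.44*s^2 - 4.5*s + 5.75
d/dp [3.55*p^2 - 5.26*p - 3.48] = 7.1*p - 5.26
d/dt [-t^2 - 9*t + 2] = -2*t - 9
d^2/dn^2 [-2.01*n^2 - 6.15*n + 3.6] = -4.02000000000000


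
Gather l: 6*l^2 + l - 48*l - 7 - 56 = 6*l^2 - 47*l - 63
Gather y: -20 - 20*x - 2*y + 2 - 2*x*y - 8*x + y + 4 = -28*x + y*(-2*x - 1) - 14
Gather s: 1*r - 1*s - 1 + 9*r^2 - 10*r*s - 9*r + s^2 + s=9*r^2 - 10*r*s - 8*r + s^2 - 1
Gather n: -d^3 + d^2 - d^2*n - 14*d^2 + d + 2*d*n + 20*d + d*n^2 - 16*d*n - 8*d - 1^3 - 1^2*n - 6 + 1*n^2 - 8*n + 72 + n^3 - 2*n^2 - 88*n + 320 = -d^3 - 13*d^2 + 13*d + n^3 + n^2*(d - 1) + n*(-d^2 - 14*d - 97) + 385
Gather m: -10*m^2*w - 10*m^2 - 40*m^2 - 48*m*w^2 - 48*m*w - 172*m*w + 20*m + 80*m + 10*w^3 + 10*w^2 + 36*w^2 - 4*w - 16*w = m^2*(-10*w - 50) + m*(-48*w^2 - 220*w + 100) + 10*w^3 + 46*w^2 - 20*w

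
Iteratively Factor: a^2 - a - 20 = (a - 5)*(a + 4)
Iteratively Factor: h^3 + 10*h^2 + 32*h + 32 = (h + 2)*(h^2 + 8*h + 16) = (h + 2)*(h + 4)*(h + 4)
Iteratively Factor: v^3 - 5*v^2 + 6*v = (v - 2)*(v^2 - 3*v) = v*(v - 2)*(v - 3)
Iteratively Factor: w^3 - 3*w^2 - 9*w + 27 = (w + 3)*(w^2 - 6*w + 9) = (w - 3)*(w + 3)*(w - 3)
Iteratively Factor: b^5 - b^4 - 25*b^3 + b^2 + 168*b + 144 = (b - 4)*(b^4 + 3*b^3 - 13*b^2 - 51*b - 36) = (b - 4)^2*(b^3 + 7*b^2 + 15*b + 9) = (b - 4)^2*(b + 3)*(b^2 + 4*b + 3) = (b - 4)^2*(b + 1)*(b + 3)*(b + 3)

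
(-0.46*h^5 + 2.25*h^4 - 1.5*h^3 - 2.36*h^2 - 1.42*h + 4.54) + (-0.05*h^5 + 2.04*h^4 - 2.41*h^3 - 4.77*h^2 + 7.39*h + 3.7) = -0.51*h^5 + 4.29*h^4 - 3.91*h^3 - 7.13*h^2 + 5.97*h + 8.24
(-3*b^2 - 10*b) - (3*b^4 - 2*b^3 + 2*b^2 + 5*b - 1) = -3*b^4 + 2*b^3 - 5*b^2 - 15*b + 1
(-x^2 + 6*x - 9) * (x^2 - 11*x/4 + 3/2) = -x^4 + 35*x^3/4 - 27*x^2 + 135*x/4 - 27/2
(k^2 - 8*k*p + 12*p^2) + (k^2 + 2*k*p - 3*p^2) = 2*k^2 - 6*k*p + 9*p^2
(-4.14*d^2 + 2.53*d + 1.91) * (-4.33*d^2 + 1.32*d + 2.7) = 17.9262*d^4 - 16.4197*d^3 - 16.1087*d^2 + 9.3522*d + 5.157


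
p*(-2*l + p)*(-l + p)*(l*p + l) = 2*l^3*p^2 + 2*l^3*p - 3*l^2*p^3 - 3*l^2*p^2 + l*p^4 + l*p^3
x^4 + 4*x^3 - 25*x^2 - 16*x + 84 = (x - 3)*(x - 2)*(x + 2)*(x + 7)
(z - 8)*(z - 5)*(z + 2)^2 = z^4 - 9*z^3 - 8*z^2 + 108*z + 160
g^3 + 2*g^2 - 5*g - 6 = (g - 2)*(g + 1)*(g + 3)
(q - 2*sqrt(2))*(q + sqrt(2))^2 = q^3 - 6*q - 4*sqrt(2)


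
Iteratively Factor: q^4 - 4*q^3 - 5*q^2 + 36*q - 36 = (q - 3)*(q^3 - q^2 - 8*q + 12) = (q - 3)*(q - 2)*(q^2 + q - 6) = (q - 3)*(q - 2)^2*(q + 3)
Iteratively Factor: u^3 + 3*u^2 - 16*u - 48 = (u + 4)*(u^2 - u - 12) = (u + 3)*(u + 4)*(u - 4)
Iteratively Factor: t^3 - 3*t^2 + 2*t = (t)*(t^2 - 3*t + 2) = t*(t - 1)*(t - 2)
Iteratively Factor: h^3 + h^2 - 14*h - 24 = (h + 2)*(h^2 - h - 12) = (h + 2)*(h + 3)*(h - 4)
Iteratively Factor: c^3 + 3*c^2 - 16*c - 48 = (c + 3)*(c^2 - 16) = (c - 4)*(c + 3)*(c + 4)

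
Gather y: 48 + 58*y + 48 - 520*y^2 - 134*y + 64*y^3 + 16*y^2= 64*y^3 - 504*y^2 - 76*y + 96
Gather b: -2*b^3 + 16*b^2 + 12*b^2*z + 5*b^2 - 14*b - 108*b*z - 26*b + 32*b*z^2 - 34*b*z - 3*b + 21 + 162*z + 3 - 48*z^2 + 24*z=-2*b^3 + b^2*(12*z + 21) + b*(32*z^2 - 142*z - 43) - 48*z^2 + 186*z + 24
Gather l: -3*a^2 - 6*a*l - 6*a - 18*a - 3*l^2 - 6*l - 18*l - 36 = -3*a^2 - 24*a - 3*l^2 + l*(-6*a - 24) - 36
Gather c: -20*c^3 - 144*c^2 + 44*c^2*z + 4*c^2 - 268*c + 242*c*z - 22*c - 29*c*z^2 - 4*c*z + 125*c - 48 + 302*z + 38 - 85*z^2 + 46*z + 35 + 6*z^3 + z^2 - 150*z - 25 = -20*c^3 + c^2*(44*z - 140) + c*(-29*z^2 + 238*z - 165) + 6*z^3 - 84*z^2 + 198*z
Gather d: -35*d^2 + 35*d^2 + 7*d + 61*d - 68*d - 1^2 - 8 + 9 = 0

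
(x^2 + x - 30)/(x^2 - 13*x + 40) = (x + 6)/(x - 8)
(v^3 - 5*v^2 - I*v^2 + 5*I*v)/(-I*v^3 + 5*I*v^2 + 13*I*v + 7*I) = v*(I*v^2 + v*(1 - 5*I) - 5)/(v^3 - 5*v^2 - 13*v - 7)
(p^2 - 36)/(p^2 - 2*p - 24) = (p + 6)/(p + 4)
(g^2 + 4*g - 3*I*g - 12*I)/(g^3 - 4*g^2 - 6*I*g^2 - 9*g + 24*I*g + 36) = (g + 4)/(g^2 - g*(4 + 3*I) + 12*I)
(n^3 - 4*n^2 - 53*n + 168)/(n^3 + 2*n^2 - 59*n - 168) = (n - 3)/(n + 3)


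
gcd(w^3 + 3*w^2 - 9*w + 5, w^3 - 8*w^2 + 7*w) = w - 1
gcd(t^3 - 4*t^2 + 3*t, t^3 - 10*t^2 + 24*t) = t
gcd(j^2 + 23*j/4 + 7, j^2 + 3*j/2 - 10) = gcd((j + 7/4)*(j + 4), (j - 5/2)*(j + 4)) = j + 4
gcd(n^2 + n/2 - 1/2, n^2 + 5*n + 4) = n + 1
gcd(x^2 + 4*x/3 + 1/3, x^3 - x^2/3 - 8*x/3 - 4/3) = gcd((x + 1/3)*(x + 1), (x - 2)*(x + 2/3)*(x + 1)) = x + 1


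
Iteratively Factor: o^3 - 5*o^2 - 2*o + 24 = (o + 2)*(o^2 - 7*o + 12) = (o - 4)*(o + 2)*(o - 3)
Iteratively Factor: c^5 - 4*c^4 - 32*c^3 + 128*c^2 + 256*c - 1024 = (c - 4)*(c^4 - 32*c^2 + 256) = (c - 4)^2*(c^3 + 4*c^2 - 16*c - 64) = (c - 4)^2*(c + 4)*(c^2 - 16) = (c - 4)^2*(c + 4)^2*(c - 4)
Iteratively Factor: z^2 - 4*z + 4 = (z - 2)*(z - 2)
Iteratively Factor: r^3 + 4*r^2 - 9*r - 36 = (r - 3)*(r^2 + 7*r + 12) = (r - 3)*(r + 3)*(r + 4)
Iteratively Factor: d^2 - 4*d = (d - 4)*(d)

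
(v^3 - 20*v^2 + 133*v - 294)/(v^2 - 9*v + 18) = (v^2 - 14*v + 49)/(v - 3)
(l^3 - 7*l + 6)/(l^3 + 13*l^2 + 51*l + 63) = (l^2 - 3*l + 2)/(l^2 + 10*l + 21)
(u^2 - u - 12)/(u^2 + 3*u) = (u - 4)/u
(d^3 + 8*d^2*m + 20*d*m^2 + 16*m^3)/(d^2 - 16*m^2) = (d^2 + 4*d*m + 4*m^2)/(d - 4*m)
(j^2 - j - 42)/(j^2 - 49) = (j + 6)/(j + 7)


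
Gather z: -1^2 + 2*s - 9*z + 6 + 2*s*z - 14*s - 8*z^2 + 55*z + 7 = -12*s - 8*z^2 + z*(2*s + 46) + 12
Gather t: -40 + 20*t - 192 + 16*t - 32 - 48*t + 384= 120 - 12*t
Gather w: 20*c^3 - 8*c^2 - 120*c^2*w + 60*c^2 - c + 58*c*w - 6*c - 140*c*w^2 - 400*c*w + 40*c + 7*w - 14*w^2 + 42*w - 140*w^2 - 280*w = 20*c^3 + 52*c^2 + 33*c + w^2*(-140*c - 154) + w*(-120*c^2 - 342*c - 231)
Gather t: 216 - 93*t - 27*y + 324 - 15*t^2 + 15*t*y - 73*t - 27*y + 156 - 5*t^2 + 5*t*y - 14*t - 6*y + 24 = -20*t^2 + t*(20*y - 180) - 60*y + 720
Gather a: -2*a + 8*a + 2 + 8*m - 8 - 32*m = 6*a - 24*m - 6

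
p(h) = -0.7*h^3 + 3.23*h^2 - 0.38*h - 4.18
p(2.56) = 4.27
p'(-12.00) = -380.30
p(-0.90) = -0.71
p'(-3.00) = -38.66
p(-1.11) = 1.18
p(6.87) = -81.31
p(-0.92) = -0.55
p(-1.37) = 4.20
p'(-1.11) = -10.14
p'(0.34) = 1.57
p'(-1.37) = -13.17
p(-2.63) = 31.89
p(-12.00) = 1675.10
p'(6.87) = -55.11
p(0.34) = -3.96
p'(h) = -2.1*h^2 + 6.46*h - 0.38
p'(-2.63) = -31.90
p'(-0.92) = -8.10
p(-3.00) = 44.93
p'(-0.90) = -7.90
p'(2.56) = 2.40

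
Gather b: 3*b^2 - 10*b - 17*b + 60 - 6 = 3*b^2 - 27*b + 54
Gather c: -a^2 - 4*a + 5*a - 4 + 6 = -a^2 + a + 2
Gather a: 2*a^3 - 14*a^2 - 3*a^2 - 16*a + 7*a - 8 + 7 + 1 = 2*a^3 - 17*a^2 - 9*a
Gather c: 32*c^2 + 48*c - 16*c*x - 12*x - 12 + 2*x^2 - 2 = 32*c^2 + c*(48 - 16*x) + 2*x^2 - 12*x - 14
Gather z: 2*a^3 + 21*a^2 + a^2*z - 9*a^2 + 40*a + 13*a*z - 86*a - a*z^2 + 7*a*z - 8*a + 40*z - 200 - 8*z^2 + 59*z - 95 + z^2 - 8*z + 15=2*a^3 + 12*a^2 - 54*a + z^2*(-a - 7) + z*(a^2 + 20*a + 91) - 280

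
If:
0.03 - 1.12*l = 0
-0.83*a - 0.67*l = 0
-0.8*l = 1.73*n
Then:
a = -0.02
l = 0.03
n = -0.01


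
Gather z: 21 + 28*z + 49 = 28*z + 70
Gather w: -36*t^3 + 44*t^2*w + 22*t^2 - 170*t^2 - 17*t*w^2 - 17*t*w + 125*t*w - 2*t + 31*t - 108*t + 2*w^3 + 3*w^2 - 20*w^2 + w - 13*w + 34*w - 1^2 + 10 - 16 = -36*t^3 - 148*t^2 - 79*t + 2*w^3 + w^2*(-17*t - 17) + w*(44*t^2 + 108*t + 22) - 7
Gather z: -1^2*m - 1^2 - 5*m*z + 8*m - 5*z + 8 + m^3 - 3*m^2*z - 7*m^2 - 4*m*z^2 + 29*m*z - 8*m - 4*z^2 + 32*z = m^3 - 7*m^2 - m + z^2*(-4*m - 4) + z*(-3*m^2 + 24*m + 27) + 7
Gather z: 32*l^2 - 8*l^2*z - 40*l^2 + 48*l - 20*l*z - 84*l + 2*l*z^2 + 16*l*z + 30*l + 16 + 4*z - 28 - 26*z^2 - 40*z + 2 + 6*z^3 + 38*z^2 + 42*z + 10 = -8*l^2 - 6*l + 6*z^3 + z^2*(2*l + 12) + z*(-8*l^2 - 4*l + 6)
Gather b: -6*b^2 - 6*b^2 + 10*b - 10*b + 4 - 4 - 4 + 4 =-12*b^2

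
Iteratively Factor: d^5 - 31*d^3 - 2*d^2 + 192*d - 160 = (d - 1)*(d^4 + d^3 - 30*d^2 - 32*d + 160) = (d - 2)*(d - 1)*(d^3 + 3*d^2 - 24*d - 80) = (d - 5)*(d - 2)*(d - 1)*(d^2 + 8*d + 16) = (d - 5)*(d - 2)*(d - 1)*(d + 4)*(d + 4)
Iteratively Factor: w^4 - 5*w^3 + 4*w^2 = (w)*(w^3 - 5*w^2 + 4*w) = w*(w - 1)*(w^2 - 4*w) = w^2*(w - 1)*(w - 4)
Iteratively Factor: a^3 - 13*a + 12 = (a - 1)*(a^2 + a - 12) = (a - 3)*(a - 1)*(a + 4)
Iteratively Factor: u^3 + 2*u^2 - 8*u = (u)*(u^2 + 2*u - 8) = u*(u + 4)*(u - 2)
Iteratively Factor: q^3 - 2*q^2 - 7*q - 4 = (q - 4)*(q^2 + 2*q + 1) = (q - 4)*(q + 1)*(q + 1)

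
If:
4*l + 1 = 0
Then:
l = -1/4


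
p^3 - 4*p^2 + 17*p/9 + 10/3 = (p - 3)*(p - 5/3)*(p + 2/3)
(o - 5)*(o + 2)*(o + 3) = o^3 - 19*o - 30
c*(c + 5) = c^2 + 5*c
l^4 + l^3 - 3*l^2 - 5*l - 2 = (l - 2)*(l + 1)^3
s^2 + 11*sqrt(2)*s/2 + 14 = (s + 2*sqrt(2))*(s + 7*sqrt(2)/2)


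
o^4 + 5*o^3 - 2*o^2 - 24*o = o*(o - 2)*(o + 3)*(o + 4)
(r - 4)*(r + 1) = r^2 - 3*r - 4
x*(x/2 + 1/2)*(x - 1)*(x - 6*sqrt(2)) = x^4/2 - 3*sqrt(2)*x^3 - x^2/2 + 3*sqrt(2)*x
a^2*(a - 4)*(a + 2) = a^4 - 2*a^3 - 8*a^2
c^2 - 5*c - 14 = (c - 7)*(c + 2)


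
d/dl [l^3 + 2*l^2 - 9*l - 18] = 3*l^2 + 4*l - 9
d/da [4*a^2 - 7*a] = 8*a - 7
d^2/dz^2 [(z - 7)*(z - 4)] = 2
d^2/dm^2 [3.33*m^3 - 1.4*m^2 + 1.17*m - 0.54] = 19.98*m - 2.8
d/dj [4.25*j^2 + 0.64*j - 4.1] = 8.5*j + 0.64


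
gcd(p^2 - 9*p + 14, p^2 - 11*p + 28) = p - 7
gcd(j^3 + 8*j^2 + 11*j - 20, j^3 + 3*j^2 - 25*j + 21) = j - 1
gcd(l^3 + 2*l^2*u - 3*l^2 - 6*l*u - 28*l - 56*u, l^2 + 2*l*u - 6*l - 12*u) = l + 2*u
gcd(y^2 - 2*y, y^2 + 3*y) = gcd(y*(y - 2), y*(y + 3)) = y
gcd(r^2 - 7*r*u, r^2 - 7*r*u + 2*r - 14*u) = r - 7*u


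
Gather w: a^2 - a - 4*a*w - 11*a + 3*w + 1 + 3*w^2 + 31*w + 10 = a^2 - 12*a + 3*w^2 + w*(34 - 4*a) + 11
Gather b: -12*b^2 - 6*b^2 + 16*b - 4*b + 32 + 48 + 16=-18*b^2 + 12*b + 96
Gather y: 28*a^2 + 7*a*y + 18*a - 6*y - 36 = 28*a^2 + 18*a + y*(7*a - 6) - 36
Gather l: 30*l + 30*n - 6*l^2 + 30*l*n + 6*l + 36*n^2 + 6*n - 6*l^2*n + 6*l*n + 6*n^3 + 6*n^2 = l^2*(-6*n - 6) + l*(36*n + 36) + 6*n^3 + 42*n^2 + 36*n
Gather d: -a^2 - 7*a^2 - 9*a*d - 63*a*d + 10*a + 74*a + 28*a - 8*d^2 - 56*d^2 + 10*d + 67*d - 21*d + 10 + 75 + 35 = -8*a^2 + 112*a - 64*d^2 + d*(56 - 72*a) + 120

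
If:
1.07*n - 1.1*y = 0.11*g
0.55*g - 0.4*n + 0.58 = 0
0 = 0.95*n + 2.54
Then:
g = -3.00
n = -2.67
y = -2.30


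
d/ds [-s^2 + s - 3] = 1 - 2*s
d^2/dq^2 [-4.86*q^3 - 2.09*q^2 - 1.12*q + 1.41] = -29.16*q - 4.18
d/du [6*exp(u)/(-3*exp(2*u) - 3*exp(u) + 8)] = (18*exp(2*u) + 48)*exp(u)/(9*exp(4*u) + 18*exp(3*u) - 39*exp(2*u) - 48*exp(u) + 64)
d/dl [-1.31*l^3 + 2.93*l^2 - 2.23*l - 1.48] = -3.93*l^2 + 5.86*l - 2.23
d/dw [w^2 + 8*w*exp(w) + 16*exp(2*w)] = 8*w*exp(w) + 2*w + 32*exp(2*w) + 8*exp(w)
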